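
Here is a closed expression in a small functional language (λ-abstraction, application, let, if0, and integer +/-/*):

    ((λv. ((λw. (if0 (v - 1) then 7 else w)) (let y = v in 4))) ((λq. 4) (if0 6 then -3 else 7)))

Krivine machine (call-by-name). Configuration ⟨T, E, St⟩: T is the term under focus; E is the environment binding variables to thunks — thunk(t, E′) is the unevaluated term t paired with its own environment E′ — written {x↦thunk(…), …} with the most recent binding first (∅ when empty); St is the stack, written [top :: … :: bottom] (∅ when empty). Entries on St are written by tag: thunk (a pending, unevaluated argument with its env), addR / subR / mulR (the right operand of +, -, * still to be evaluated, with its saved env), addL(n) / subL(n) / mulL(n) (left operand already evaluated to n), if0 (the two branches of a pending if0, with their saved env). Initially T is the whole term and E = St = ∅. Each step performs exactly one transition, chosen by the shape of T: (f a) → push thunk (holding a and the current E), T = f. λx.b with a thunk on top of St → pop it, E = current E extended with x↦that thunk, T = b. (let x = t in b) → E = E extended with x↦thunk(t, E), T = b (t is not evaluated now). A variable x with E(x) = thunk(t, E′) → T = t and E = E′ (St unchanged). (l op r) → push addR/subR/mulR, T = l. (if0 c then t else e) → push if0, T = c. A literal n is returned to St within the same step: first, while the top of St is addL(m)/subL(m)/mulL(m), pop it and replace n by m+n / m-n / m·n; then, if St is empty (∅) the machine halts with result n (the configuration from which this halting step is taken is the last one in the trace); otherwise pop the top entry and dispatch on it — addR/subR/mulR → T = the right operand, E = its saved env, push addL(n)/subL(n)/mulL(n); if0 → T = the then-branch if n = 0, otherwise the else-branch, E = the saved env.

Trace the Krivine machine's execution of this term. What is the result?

Answer: 4

Derivation:
[0] ⟨T=((λv. ((λw. (if0 (v - 1) then 7 else w)) (let y = v in 4))) ((λq. 4) (if0 6 then -3 else 7))); E=∅; St=∅⟩
[1] ⟨T=(λv. ((λw. (if0 (v - 1) then 7 else w)) (let y = v in 4))); E=∅; St=[thunk]⟩
[2] ⟨T=((λw. (if0 (v - 1) then 7 else w)) (let y = v in 4)); E={v↦thunk(((λq. 4) (if0 6 then -3 else 7)), ∅)}; St=∅⟩
[3] ⟨T=(λw. (if0 (v - 1) then 7 else w)); E={v↦thunk(((λq. 4) (if0 6 then -3 else 7)), ∅)}; St=[thunk]⟩
[4] ⟨T=(if0 (v - 1) then 7 else w); E={w↦thunk((let y = v in 4), {v↦thunk(((λq. 4) (if0 6 then -3 else 7)), ∅)}), v↦thunk(((λq. 4) (if0 6 then -3 else 7)), ∅)}; St=∅⟩
[5] ⟨T=(v - 1); E={w↦thunk((let y = v in 4), {v↦thunk(((λq. 4) (if0 6 then -3 else 7)), ∅)}), v↦thunk(((λq. 4) (if0 6 then -3 else 7)), ∅)}; St=[if0]⟩
[6] ⟨T=v; E={w↦thunk((let y = v in 4), {v↦thunk(((λq. 4) (if0 6 then -3 else 7)), ∅)}), v↦thunk(((λq. 4) (if0 6 then -3 else 7)), ∅)}; St=[subR :: if0]⟩
[7] ⟨T=((λq. 4) (if0 6 then -3 else 7)); E=∅; St=[subR :: if0]⟩
[8] ⟨T=(λq. 4); E=∅; St=[thunk :: subR :: if0]⟩
[9] ⟨T=4; E={q↦thunk((if0 6 then -3 else 7), ∅)}; St=[subR :: if0]⟩
[10] ⟨T=1; E={w↦thunk((let y = v in 4), {v↦thunk(((λq. 4) (if0 6 then -3 else 7)), ∅)}), v↦thunk(((λq. 4) (if0 6 then -3 else 7)), ∅)}; St=[subL(4) :: if0]⟩
[11] ⟨T=w; E={w↦thunk((let y = v in 4), {v↦thunk(((λq. 4) (if0 6 then -3 else 7)), ∅)}), v↦thunk(((λq. 4) (if0 6 then -3 else 7)), ∅)}; St=∅⟩
[12] ⟨T=(let y = v in 4); E={v↦thunk(((λq. 4) (if0 6 then -3 else 7)), ∅)}; St=∅⟩
[13] ⟨T=4; E={y↦thunk(v, {v↦thunk(((λq. 4) (if0 6 then -3 else 7)), ∅)}), v↦thunk(((λq. 4) (if0 6 then -3 else 7)), ∅)}; St=∅⟩
→ final value 4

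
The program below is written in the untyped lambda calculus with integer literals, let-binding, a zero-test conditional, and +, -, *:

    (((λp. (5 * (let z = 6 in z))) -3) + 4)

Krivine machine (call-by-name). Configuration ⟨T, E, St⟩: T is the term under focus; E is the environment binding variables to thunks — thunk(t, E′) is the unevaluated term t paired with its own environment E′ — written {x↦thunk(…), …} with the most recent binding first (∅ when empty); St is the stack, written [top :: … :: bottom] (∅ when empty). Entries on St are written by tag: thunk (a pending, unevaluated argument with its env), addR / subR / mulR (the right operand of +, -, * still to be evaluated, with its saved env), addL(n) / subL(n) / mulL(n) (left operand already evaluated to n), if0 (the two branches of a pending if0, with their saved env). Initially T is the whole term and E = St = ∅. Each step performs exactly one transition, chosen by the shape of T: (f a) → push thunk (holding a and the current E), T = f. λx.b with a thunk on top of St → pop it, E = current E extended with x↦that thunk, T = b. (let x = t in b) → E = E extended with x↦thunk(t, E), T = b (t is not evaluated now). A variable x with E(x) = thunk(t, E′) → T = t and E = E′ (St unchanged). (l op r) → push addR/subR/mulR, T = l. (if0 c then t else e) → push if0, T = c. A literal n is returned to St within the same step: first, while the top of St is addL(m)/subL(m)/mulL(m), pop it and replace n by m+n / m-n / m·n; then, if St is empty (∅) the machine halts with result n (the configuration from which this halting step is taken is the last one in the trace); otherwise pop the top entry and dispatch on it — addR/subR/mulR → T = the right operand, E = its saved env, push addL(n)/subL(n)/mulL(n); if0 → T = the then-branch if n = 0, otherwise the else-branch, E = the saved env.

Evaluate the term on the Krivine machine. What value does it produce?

Answer: 34

Derivation:
0. ⟨T=(((λp. (5 * (let z = 6 in z))) -3) + 4); E=∅; St=∅⟩
1. ⟨T=((λp. (5 * (let z = 6 in z))) -3); E=∅; St=[addR]⟩
2. ⟨T=(λp. (5 * (let z = 6 in z))); E=∅; St=[thunk :: addR]⟩
3. ⟨T=(5 * (let z = 6 in z)); E={p↦thunk(-3, ∅)}; St=[addR]⟩
4. ⟨T=5; E={p↦thunk(-3, ∅)}; St=[mulR :: addR]⟩
5. ⟨T=(let z = 6 in z); E={p↦thunk(-3, ∅)}; St=[mulL(5) :: addR]⟩
6. ⟨T=z; E={z↦thunk(6, {p↦thunk(-3, ∅)}), p↦thunk(-3, ∅)}; St=[mulL(5) :: addR]⟩
7. ⟨T=6; E={p↦thunk(-3, ∅)}; St=[mulL(5) :: addR]⟩
8. ⟨T=4; E=∅; St=[addL(30)]⟩
→ final value 34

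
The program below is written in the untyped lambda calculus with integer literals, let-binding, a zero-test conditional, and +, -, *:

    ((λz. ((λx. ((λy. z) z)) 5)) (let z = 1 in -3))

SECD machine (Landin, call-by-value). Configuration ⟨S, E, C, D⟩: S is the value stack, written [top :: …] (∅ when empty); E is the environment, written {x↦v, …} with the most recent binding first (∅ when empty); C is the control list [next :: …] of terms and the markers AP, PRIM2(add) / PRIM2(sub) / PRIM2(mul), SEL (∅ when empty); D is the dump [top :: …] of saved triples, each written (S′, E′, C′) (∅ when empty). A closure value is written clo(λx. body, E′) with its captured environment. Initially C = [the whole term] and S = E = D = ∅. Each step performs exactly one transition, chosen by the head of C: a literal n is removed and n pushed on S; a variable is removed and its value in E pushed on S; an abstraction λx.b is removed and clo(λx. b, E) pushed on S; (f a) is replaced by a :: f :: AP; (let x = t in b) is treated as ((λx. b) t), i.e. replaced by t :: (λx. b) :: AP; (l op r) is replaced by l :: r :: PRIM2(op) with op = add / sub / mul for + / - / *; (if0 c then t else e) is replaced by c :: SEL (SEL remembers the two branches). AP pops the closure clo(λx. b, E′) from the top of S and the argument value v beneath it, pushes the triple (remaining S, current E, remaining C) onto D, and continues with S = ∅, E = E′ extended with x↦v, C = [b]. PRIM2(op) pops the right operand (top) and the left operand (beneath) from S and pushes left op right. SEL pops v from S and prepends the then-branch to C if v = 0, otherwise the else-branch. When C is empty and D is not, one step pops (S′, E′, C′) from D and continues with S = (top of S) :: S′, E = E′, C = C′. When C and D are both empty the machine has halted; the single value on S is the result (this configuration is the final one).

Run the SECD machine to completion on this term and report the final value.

Answer: -3

Execution trace:
0. <S=∅, E=∅, C=[((λz. ((λx. ((λy. z) z)) 5)) (let z = 1 in -3))], D=∅>
1. <S=∅, E=∅, C=[(let z = 1 in -3) :: (λz. ((λx. ((λy. z) z)) 5)) :: AP], D=∅>
2. <S=∅, E=∅, C=[1 :: (λz. -3) :: AP :: (λz. ((λx. ((λy. z) z)) 5)) :: AP], D=∅>
3. <S=[1], E=∅, C=[(λz. -3) :: AP :: (λz. ((λx. ((λy. z) z)) 5)) :: AP], D=∅>
4. <S=[clo(λz. -3, ∅) :: 1], E=∅, C=[AP :: (λz. ((λx. ((λy. z) z)) 5)) :: AP], D=∅>
5. <S=∅, E={z↦1}, C=[-3], D=[(∅, ∅, [(λz. ((λx. ((λy. z) z)) 5)) :: AP])]>
6. <S=[-3], E={z↦1}, C=∅, D=[(∅, ∅, [(λz. ((λx. ((λy. z) z)) 5)) :: AP])]>
7. <S=[-3], E=∅, C=[(λz. ((λx. ((λy. z) z)) 5)) :: AP], D=∅>
8. <S=[clo(λz. ((λx. ((λy. z) z)) 5), ∅) :: -3], E=∅, C=[AP], D=∅>
9. <S=∅, E={z↦-3}, C=[((λx. ((λy. z) z)) 5)], D=[(∅, ∅, ∅)]>
10. <S=∅, E={z↦-3}, C=[5 :: (λx. ((λy. z) z)) :: AP], D=[(∅, ∅, ∅)]>
11. <S=[5], E={z↦-3}, C=[(λx. ((λy. z) z)) :: AP], D=[(∅, ∅, ∅)]>
12. <S=[clo(λx. ((λy. z) z), {z↦-3}) :: 5], E={z↦-3}, C=[AP], D=[(∅, ∅, ∅)]>
13. <S=∅, E={x↦5, z↦-3}, C=[((λy. z) z)], D=[(∅, {z↦-3}, ∅) :: (∅, ∅, ∅)]>
14. <S=∅, E={x↦5, z↦-3}, C=[z :: (λy. z) :: AP], D=[(∅, {z↦-3}, ∅) :: (∅, ∅, ∅)]>
15. <S=[-3], E={x↦5, z↦-3}, C=[(λy. z) :: AP], D=[(∅, {z↦-3}, ∅) :: (∅, ∅, ∅)]>
16. <S=[clo(λy. z, {x↦5, z↦-3}) :: -3], E={x↦5, z↦-3}, C=[AP], D=[(∅, {z↦-3}, ∅) :: (∅, ∅, ∅)]>
17. <S=∅, E={y↦-3, x↦5, z↦-3}, C=[z], D=[(∅, {x↦5, z↦-3}, ∅) :: (∅, {z↦-3}, ∅) :: (∅, ∅, ∅)]>
18. <S=[-3], E={y↦-3, x↦5, z↦-3}, C=∅, D=[(∅, {x↦5, z↦-3}, ∅) :: (∅, {z↦-3}, ∅) :: (∅, ∅, ∅)]>
19. <S=[-3], E={x↦5, z↦-3}, C=∅, D=[(∅, {z↦-3}, ∅) :: (∅, ∅, ∅)]>
20. <S=[-3], E={z↦-3}, C=∅, D=[(∅, ∅, ∅)]>
21. <S=[-3], E=∅, C=∅, D=∅>
→ final value -3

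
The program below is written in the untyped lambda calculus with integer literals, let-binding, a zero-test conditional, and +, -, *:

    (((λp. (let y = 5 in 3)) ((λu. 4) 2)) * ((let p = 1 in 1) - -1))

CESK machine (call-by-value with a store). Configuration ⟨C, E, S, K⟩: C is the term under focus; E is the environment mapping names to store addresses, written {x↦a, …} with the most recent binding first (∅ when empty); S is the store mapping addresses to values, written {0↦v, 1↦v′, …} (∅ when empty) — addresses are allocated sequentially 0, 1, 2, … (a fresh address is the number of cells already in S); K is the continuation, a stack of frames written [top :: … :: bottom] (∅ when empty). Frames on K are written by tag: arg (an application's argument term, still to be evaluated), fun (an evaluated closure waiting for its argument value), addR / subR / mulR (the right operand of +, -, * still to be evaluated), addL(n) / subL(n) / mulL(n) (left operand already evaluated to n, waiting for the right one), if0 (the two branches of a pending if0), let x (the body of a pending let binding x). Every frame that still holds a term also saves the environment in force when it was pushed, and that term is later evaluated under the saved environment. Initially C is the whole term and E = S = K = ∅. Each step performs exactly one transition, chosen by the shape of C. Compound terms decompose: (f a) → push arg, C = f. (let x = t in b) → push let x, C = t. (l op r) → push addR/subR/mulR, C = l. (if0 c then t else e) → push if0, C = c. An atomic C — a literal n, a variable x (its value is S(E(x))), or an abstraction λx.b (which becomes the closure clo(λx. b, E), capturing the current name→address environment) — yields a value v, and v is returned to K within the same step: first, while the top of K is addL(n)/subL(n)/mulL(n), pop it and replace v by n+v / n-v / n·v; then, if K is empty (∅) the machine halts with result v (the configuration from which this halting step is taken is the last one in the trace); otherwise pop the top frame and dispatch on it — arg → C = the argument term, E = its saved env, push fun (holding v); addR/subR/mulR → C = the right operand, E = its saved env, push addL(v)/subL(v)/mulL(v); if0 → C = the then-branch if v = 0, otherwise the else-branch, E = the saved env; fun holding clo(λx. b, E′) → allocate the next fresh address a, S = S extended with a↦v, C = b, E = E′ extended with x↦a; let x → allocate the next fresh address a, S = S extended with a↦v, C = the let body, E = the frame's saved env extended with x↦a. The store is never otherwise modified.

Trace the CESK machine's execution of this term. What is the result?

step 0: ⟨C=(((λp. (let y = 5 in 3)) ((λu. 4) 2)) * ((let p = 1 in 1) - -1)); E=∅; S=∅; K=∅⟩
step 1: ⟨C=((λp. (let y = 5 in 3)) ((λu. 4) 2)); E=∅; S=∅; K=[mulR]⟩
step 2: ⟨C=(λp. (let y = 5 in 3)); E=∅; S=∅; K=[arg :: mulR]⟩
step 3: ⟨C=((λu. 4) 2); E=∅; S=∅; K=[fun :: mulR]⟩
step 4: ⟨C=(λu. 4); E=∅; S=∅; K=[arg :: fun :: mulR]⟩
step 5: ⟨C=2; E=∅; S=∅; K=[fun :: fun :: mulR]⟩
step 6: ⟨C=4; E={u↦0}; S={0↦2}; K=[fun :: mulR]⟩
step 7: ⟨C=(let y = 5 in 3); E={p↦1}; S={0↦2, 1↦4}; K=[mulR]⟩
step 8: ⟨C=5; E={p↦1}; S={0↦2, 1↦4}; K=[let y :: mulR]⟩
step 9: ⟨C=3; E={y↦2, p↦1}; S={0↦2, 1↦4, 2↦5}; K=[mulR]⟩
step 10: ⟨C=((let p = 1 in 1) - -1); E=∅; S={0↦2, 1↦4, 2↦5}; K=[mulL(3)]⟩
step 11: ⟨C=(let p = 1 in 1); E=∅; S={0↦2, 1↦4, 2↦5}; K=[subR :: mulL(3)]⟩
step 12: ⟨C=1; E=∅; S={0↦2, 1↦4, 2↦5}; K=[let p :: subR :: mulL(3)]⟩
step 13: ⟨C=1; E={p↦3}; S={0↦2, 1↦4, 2↦5, 3↦1}; K=[subR :: mulL(3)]⟩
step 14: ⟨C=-1; E=∅; S={0↦2, 1↦4, 2↦5, 3↦1}; K=[subL(1) :: mulL(3)]⟩
→ final value 6

Answer: 6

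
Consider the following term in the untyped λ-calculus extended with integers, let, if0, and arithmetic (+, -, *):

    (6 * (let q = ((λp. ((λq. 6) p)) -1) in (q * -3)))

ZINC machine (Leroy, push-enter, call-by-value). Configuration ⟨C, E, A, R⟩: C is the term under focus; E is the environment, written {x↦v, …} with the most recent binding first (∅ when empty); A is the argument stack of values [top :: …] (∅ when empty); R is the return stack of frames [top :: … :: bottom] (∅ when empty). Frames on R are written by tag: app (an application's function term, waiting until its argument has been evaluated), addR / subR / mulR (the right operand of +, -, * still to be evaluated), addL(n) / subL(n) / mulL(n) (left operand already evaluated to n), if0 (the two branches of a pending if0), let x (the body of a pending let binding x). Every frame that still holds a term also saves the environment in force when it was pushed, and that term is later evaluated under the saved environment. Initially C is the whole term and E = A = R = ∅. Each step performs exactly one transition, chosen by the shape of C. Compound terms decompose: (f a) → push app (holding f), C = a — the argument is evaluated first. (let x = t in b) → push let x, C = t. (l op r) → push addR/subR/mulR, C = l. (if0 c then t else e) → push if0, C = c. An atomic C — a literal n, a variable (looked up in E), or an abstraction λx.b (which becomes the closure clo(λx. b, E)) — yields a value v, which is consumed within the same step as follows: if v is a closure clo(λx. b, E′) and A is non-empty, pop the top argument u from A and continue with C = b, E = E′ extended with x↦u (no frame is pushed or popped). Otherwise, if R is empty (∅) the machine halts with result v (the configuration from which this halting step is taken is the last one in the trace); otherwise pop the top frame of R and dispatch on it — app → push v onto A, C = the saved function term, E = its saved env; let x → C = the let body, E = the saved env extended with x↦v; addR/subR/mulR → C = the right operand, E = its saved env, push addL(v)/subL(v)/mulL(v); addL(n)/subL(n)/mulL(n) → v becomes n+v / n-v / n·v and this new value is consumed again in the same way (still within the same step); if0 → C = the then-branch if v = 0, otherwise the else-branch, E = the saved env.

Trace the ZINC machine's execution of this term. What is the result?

[0] ⟨C=(6 * (let q = ((λp. ((λq. 6) p)) -1) in (q * -3))); E=∅; A=∅; R=∅⟩
[1] ⟨C=6; E=∅; A=∅; R=[mulR]⟩
[2] ⟨C=(let q = ((λp. ((λq. 6) p)) -1) in (q * -3)); E=∅; A=∅; R=[mulL(6)]⟩
[3] ⟨C=((λp. ((λq. 6) p)) -1); E=∅; A=∅; R=[let q :: mulL(6)]⟩
[4] ⟨C=-1; E=∅; A=∅; R=[app :: let q :: mulL(6)]⟩
[5] ⟨C=(λp. ((λq. 6) p)); E=∅; A=[-1]; R=[let q :: mulL(6)]⟩
[6] ⟨C=((λq. 6) p); E={p↦-1}; A=∅; R=[let q :: mulL(6)]⟩
[7] ⟨C=p; E={p↦-1}; A=∅; R=[app :: let q :: mulL(6)]⟩
[8] ⟨C=(λq. 6); E={p↦-1}; A=[-1]; R=[let q :: mulL(6)]⟩
[9] ⟨C=6; E={q↦-1, p↦-1}; A=∅; R=[let q :: mulL(6)]⟩
[10] ⟨C=(q * -3); E={q↦6}; A=∅; R=[mulL(6)]⟩
[11] ⟨C=q; E={q↦6}; A=∅; R=[mulR :: mulL(6)]⟩
[12] ⟨C=-3; E={q↦6}; A=∅; R=[mulL(6) :: mulL(6)]⟩
→ final value -108

Answer: -108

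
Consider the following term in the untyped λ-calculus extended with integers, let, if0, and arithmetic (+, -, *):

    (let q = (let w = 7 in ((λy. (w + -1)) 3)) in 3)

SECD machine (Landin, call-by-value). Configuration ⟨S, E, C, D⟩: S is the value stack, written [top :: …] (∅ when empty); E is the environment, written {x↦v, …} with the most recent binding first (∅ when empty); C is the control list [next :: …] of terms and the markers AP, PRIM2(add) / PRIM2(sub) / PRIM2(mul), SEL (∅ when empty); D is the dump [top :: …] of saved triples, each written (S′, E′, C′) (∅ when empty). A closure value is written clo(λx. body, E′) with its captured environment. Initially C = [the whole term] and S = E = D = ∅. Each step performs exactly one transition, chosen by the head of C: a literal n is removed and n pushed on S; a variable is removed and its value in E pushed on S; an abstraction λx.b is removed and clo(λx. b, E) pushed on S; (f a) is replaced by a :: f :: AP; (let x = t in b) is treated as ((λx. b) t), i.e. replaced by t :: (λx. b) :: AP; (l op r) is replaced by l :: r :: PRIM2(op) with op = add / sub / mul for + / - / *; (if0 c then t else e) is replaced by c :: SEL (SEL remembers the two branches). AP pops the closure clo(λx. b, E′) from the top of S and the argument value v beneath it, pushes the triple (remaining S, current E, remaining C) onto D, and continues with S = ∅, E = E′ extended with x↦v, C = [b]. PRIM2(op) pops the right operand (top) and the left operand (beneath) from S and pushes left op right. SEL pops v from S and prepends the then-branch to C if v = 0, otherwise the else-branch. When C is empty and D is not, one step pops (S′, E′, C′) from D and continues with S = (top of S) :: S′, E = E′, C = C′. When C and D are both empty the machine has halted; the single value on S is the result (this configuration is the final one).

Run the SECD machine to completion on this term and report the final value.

0. ⟨S=∅; E=∅; C=[(let q = (let w = 7 in ((λy. (w + -1)) 3)) in 3)]; D=∅⟩
1. ⟨S=∅; E=∅; C=[(let w = 7 in ((λy. (w + -1)) 3)) :: (λq. 3) :: AP]; D=∅⟩
2. ⟨S=∅; E=∅; C=[7 :: (λw. ((λy. (w + -1)) 3)) :: AP :: (λq. 3) :: AP]; D=∅⟩
3. ⟨S=[7]; E=∅; C=[(λw. ((λy. (w + -1)) 3)) :: AP :: (λq. 3) :: AP]; D=∅⟩
4. ⟨S=[clo(λw. ((λy. (w + -1)) 3), ∅) :: 7]; E=∅; C=[AP :: (λq. 3) :: AP]; D=∅⟩
5. ⟨S=∅; E={w↦7}; C=[((λy. (w + -1)) 3)]; D=[(∅, ∅, [(λq. 3) :: AP])]⟩
6. ⟨S=∅; E={w↦7}; C=[3 :: (λy. (w + -1)) :: AP]; D=[(∅, ∅, [(λq. 3) :: AP])]⟩
7. ⟨S=[3]; E={w↦7}; C=[(λy. (w + -1)) :: AP]; D=[(∅, ∅, [(λq. 3) :: AP])]⟩
8. ⟨S=[clo(λy. (w + -1), {w↦7}) :: 3]; E={w↦7}; C=[AP]; D=[(∅, ∅, [(λq. 3) :: AP])]⟩
9. ⟨S=∅; E={y↦3, w↦7}; C=[(w + -1)]; D=[(∅, {w↦7}, ∅) :: (∅, ∅, [(λq. 3) :: AP])]⟩
10. ⟨S=∅; E={y↦3, w↦7}; C=[w :: -1 :: PRIM2(add)]; D=[(∅, {w↦7}, ∅) :: (∅, ∅, [(λq. 3) :: AP])]⟩
11. ⟨S=[7]; E={y↦3, w↦7}; C=[-1 :: PRIM2(add)]; D=[(∅, {w↦7}, ∅) :: (∅, ∅, [(λq. 3) :: AP])]⟩
12. ⟨S=[-1 :: 7]; E={y↦3, w↦7}; C=[PRIM2(add)]; D=[(∅, {w↦7}, ∅) :: (∅, ∅, [(λq. 3) :: AP])]⟩
13. ⟨S=[6]; E={y↦3, w↦7}; C=∅; D=[(∅, {w↦7}, ∅) :: (∅, ∅, [(λq. 3) :: AP])]⟩
14. ⟨S=[6]; E={w↦7}; C=∅; D=[(∅, ∅, [(λq. 3) :: AP])]⟩
15. ⟨S=[6]; E=∅; C=[(λq. 3) :: AP]; D=∅⟩
16. ⟨S=[clo(λq. 3, ∅) :: 6]; E=∅; C=[AP]; D=∅⟩
17. ⟨S=∅; E={q↦6}; C=[3]; D=[(∅, ∅, ∅)]⟩
18. ⟨S=[3]; E={q↦6}; C=∅; D=[(∅, ∅, ∅)]⟩
19. ⟨S=[3]; E=∅; C=∅; D=∅⟩
→ final value 3

Answer: 3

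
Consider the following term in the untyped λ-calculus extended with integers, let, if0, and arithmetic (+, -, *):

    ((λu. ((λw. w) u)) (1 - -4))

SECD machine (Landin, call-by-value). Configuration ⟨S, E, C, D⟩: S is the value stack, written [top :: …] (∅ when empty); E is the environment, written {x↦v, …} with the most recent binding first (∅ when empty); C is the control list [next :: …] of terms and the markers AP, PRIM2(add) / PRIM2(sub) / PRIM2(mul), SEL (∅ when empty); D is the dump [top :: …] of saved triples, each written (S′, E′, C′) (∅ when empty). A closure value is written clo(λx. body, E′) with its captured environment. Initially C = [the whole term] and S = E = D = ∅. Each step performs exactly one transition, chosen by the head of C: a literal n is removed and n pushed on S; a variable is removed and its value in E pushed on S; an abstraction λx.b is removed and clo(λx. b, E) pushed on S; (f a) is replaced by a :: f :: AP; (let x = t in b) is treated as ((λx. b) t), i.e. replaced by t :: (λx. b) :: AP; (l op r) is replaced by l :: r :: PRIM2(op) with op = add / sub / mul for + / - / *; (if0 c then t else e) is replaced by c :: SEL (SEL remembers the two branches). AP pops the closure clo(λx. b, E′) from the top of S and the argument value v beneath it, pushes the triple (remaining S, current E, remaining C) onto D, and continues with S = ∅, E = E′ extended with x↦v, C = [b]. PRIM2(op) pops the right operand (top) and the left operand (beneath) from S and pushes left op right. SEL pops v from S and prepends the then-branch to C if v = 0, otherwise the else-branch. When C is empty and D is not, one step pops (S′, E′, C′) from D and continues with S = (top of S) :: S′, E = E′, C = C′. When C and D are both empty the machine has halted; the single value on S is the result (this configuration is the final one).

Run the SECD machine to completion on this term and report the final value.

Answer: 5

Machine steps:
step 0: [S=∅ | E=∅ | C=[((λu. ((λw. w) u)) (1 - -4))] | D=∅]
step 1: [S=∅ | E=∅ | C=[(1 - -4) :: (λu. ((λw. w) u)) :: AP] | D=∅]
step 2: [S=∅ | E=∅ | C=[1 :: -4 :: PRIM2(sub) :: (λu. ((λw. w) u)) :: AP] | D=∅]
step 3: [S=[1] | E=∅ | C=[-4 :: PRIM2(sub) :: (λu. ((λw. w) u)) :: AP] | D=∅]
step 4: [S=[-4 :: 1] | E=∅ | C=[PRIM2(sub) :: (λu. ((λw. w) u)) :: AP] | D=∅]
step 5: [S=[5] | E=∅ | C=[(λu. ((λw. w) u)) :: AP] | D=∅]
step 6: [S=[clo(λu. ((λw. w) u), ∅) :: 5] | E=∅ | C=[AP] | D=∅]
step 7: [S=∅ | E={u↦5} | C=[((λw. w) u)] | D=[(∅, ∅, ∅)]]
step 8: [S=∅ | E={u↦5} | C=[u :: (λw. w) :: AP] | D=[(∅, ∅, ∅)]]
step 9: [S=[5] | E={u↦5} | C=[(λw. w) :: AP] | D=[(∅, ∅, ∅)]]
step 10: [S=[clo(λw. w, {u↦5}) :: 5] | E={u↦5} | C=[AP] | D=[(∅, ∅, ∅)]]
step 11: [S=∅ | E={w↦5, u↦5} | C=[w] | D=[(∅, {u↦5}, ∅) :: (∅, ∅, ∅)]]
step 12: [S=[5] | E={w↦5, u↦5} | C=∅ | D=[(∅, {u↦5}, ∅) :: (∅, ∅, ∅)]]
step 13: [S=[5] | E={u↦5} | C=∅ | D=[(∅, ∅, ∅)]]
step 14: [S=[5] | E=∅ | C=∅ | D=∅]
→ final value 5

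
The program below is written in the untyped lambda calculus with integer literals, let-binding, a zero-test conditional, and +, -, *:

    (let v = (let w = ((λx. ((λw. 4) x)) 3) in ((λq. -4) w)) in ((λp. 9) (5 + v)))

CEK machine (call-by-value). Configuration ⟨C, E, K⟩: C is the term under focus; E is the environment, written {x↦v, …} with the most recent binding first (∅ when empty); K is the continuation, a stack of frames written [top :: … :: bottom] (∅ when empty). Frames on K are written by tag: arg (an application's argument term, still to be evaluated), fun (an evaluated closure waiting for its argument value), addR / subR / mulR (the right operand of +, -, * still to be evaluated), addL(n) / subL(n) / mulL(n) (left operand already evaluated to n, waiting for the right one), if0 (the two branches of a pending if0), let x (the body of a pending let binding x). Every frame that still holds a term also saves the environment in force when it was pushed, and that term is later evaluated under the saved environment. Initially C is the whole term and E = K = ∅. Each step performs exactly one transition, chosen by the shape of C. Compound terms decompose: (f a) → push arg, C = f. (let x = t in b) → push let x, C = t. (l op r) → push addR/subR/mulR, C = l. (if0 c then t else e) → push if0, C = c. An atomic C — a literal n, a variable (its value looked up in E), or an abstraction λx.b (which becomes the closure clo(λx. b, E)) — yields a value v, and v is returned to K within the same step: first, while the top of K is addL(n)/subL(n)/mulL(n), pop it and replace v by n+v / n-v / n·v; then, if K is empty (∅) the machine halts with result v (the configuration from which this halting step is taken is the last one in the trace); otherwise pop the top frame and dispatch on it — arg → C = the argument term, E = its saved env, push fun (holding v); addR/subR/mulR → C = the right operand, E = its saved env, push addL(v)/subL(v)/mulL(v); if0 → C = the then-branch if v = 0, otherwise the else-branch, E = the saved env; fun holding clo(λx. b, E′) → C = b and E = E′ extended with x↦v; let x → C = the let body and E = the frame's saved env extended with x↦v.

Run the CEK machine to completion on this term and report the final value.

Answer: 9

Machine steps:
step 0: <C=(let v = (let w = ((λx. ((λw. 4) x)) 3) in ((λq. -4) w)) in ((λp. 9) (5 + v))), E=∅, K=∅>
step 1: <C=(let w = ((λx. ((λw. 4) x)) 3) in ((λq. -4) w)), E=∅, K=[let v]>
step 2: <C=((λx. ((λw. 4) x)) 3), E=∅, K=[let w :: let v]>
step 3: <C=(λx. ((λw. 4) x)), E=∅, K=[arg :: let w :: let v]>
step 4: <C=3, E=∅, K=[fun :: let w :: let v]>
step 5: <C=((λw. 4) x), E={x↦3}, K=[let w :: let v]>
step 6: <C=(λw. 4), E={x↦3}, K=[arg :: let w :: let v]>
step 7: <C=x, E={x↦3}, K=[fun :: let w :: let v]>
step 8: <C=4, E={w↦3, x↦3}, K=[let w :: let v]>
step 9: <C=((λq. -4) w), E={w↦4}, K=[let v]>
step 10: <C=(λq. -4), E={w↦4}, K=[arg :: let v]>
step 11: <C=w, E={w↦4}, K=[fun :: let v]>
step 12: <C=-4, E={q↦4, w↦4}, K=[let v]>
step 13: <C=((λp. 9) (5 + v)), E={v↦-4}, K=∅>
step 14: <C=(λp. 9), E={v↦-4}, K=[arg]>
step 15: <C=(5 + v), E={v↦-4}, K=[fun]>
step 16: <C=5, E={v↦-4}, K=[addR :: fun]>
step 17: <C=v, E={v↦-4}, K=[addL(5) :: fun]>
step 18: <C=9, E={p↦1, v↦-4}, K=∅>
→ final value 9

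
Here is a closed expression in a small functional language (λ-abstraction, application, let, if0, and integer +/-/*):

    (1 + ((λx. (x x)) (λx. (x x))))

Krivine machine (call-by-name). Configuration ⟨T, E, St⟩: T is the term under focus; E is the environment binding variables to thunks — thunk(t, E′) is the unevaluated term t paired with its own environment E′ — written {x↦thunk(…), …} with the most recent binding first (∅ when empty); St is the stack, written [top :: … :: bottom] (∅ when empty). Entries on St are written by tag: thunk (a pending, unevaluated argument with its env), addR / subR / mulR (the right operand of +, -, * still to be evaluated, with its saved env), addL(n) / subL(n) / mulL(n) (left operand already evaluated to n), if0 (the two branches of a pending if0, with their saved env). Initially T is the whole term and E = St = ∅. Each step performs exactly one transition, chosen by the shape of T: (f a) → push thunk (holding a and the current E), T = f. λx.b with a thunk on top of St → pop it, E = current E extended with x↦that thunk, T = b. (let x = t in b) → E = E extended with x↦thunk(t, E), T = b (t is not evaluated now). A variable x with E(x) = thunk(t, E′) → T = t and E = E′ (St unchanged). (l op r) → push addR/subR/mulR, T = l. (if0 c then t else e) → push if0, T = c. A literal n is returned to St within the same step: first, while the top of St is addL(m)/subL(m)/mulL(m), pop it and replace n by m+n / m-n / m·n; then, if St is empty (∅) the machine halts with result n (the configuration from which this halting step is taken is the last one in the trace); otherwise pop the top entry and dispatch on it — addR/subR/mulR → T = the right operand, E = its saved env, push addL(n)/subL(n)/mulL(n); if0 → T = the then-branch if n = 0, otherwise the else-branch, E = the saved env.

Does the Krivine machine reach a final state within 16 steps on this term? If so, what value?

[0] <T=(1 + ((λx. (x x)) (λx. (x x)))), E=∅, St=∅>
[1] <T=1, E=∅, St=[addR]>
[2] <T=((λx. (x x)) (λx. (x x))), E=∅, St=[addL(1)]>
[3] <T=(λx. (x x)), E=∅, St=[thunk :: addL(1)]>
[4] <T=(x x), E={x↦thunk((λx. (x x)), ∅)}, St=[addL(1)]>
[5] <T=x, E={x↦thunk((λx. (x x)), ∅)}, St=[thunk :: addL(1)]>
[6] <T=(λx. (x x)), E=∅, St=[thunk :: addL(1)]>
[7] <T=(x x), E={x↦thunk(x, {x↦thunk((λx. (x x)), ∅)})}, St=[addL(1)]>
[8] <T=x, E={x↦thunk(x, {x↦thunk((λx. (x x)), ∅)})}, St=[thunk :: addL(1)]>
[9] <T=x, E={x↦thunk((λx. (x x)), ∅)}, St=[thunk :: addL(1)]>
[10] <T=(λx. (x x)), E=∅, St=[thunk :: addL(1)]>
[11] <T=(x x), E={x↦thunk(x, {x↦thunk(x, {x↦thunk((λx. (x x)), ∅)})})}, St=[addL(1)]>
[12] <T=x, E={x↦thunk(x, {x↦thunk(x, {x↦thunk((λx. (x x)), ∅)})})}, St=[thunk :: addL(1)]>
[13] <T=x, E={x↦thunk(x, {x↦thunk((λx. (x x)), ∅)})}, St=[thunk :: addL(1)]>
[14] <T=x, E={x↦thunk((λx. (x x)), ∅)}, St=[thunk :: addL(1)]>
[15] <T=(λx. (x x)), E=∅, St=[thunk :: addL(1)]>
[16] <T=(x x), E={x↦thunk(x, {x↦thunk(x, {x↦thunk(x, {x↦thunk((λx. (x x)), ∅)})})})}, St=[addL(1)]>
→ 16 transitions taken and the configuration is still not final: no result within 16 steps

Answer: DIVERGES (no final state within 16 steps)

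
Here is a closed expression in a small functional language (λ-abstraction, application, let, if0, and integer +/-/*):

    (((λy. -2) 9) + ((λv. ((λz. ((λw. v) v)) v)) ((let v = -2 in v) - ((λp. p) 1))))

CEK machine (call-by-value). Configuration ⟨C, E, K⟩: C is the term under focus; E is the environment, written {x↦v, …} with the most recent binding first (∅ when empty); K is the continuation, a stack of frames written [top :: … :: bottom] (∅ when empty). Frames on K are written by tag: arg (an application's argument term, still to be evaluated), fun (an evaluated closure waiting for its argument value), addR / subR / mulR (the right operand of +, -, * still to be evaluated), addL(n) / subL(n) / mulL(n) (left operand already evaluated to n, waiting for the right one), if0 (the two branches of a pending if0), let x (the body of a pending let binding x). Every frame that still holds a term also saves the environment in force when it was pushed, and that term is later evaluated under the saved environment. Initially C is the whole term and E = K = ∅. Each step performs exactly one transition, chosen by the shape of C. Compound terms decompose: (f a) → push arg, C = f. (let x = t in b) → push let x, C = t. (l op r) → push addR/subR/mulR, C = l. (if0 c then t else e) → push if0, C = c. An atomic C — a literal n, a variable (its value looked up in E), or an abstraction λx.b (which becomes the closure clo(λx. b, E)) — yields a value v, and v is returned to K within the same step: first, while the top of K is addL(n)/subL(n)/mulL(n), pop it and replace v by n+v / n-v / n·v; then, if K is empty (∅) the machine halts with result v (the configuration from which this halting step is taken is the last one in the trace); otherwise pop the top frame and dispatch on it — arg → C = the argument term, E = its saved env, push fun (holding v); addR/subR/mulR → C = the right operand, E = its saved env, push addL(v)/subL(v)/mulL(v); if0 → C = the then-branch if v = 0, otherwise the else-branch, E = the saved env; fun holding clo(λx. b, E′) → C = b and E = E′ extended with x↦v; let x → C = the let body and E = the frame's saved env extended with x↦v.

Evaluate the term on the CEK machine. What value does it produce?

Answer: -5

Derivation:
step 0: [C=(((λy. -2) 9) + ((λv. ((λz. ((λw. v) v)) v)) ((let v = -2 in v) - ((λp. p) 1)))) | E=∅ | K=∅]
step 1: [C=((λy. -2) 9) | E=∅ | K=[addR]]
step 2: [C=(λy. -2) | E=∅ | K=[arg :: addR]]
step 3: [C=9 | E=∅ | K=[fun :: addR]]
step 4: [C=-2 | E={y↦9} | K=[addR]]
step 5: [C=((λv. ((λz. ((λw. v) v)) v)) ((let v = -2 in v) - ((λp. p) 1))) | E=∅ | K=[addL(-2)]]
step 6: [C=(λv. ((λz. ((λw. v) v)) v)) | E=∅ | K=[arg :: addL(-2)]]
step 7: [C=((let v = -2 in v) - ((λp. p) 1)) | E=∅ | K=[fun :: addL(-2)]]
step 8: [C=(let v = -2 in v) | E=∅ | K=[subR :: fun :: addL(-2)]]
step 9: [C=-2 | E=∅ | K=[let v :: subR :: fun :: addL(-2)]]
step 10: [C=v | E={v↦-2} | K=[subR :: fun :: addL(-2)]]
step 11: [C=((λp. p) 1) | E=∅ | K=[subL(-2) :: fun :: addL(-2)]]
step 12: [C=(λp. p) | E=∅ | K=[arg :: subL(-2) :: fun :: addL(-2)]]
step 13: [C=1 | E=∅ | K=[fun :: subL(-2) :: fun :: addL(-2)]]
step 14: [C=p | E={p↦1} | K=[subL(-2) :: fun :: addL(-2)]]
step 15: [C=((λz. ((λw. v) v)) v) | E={v↦-3} | K=[addL(-2)]]
step 16: [C=(λz. ((λw. v) v)) | E={v↦-3} | K=[arg :: addL(-2)]]
step 17: [C=v | E={v↦-3} | K=[fun :: addL(-2)]]
step 18: [C=((λw. v) v) | E={z↦-3, v↦-3} | K=[addL(-2)]]
step 19: [C=(λw. v) | E={z↦-3, v↦-3} | K=[arg :: addL(-2)]]
step 20: [C=v | E={z↦-3, v↦-3} | K=[fun :: addL(-2)]]
step 21: [C=v | E={w↦-3, z↦-3, v↦-3} | K=[addL(-2)]]
→ final value -5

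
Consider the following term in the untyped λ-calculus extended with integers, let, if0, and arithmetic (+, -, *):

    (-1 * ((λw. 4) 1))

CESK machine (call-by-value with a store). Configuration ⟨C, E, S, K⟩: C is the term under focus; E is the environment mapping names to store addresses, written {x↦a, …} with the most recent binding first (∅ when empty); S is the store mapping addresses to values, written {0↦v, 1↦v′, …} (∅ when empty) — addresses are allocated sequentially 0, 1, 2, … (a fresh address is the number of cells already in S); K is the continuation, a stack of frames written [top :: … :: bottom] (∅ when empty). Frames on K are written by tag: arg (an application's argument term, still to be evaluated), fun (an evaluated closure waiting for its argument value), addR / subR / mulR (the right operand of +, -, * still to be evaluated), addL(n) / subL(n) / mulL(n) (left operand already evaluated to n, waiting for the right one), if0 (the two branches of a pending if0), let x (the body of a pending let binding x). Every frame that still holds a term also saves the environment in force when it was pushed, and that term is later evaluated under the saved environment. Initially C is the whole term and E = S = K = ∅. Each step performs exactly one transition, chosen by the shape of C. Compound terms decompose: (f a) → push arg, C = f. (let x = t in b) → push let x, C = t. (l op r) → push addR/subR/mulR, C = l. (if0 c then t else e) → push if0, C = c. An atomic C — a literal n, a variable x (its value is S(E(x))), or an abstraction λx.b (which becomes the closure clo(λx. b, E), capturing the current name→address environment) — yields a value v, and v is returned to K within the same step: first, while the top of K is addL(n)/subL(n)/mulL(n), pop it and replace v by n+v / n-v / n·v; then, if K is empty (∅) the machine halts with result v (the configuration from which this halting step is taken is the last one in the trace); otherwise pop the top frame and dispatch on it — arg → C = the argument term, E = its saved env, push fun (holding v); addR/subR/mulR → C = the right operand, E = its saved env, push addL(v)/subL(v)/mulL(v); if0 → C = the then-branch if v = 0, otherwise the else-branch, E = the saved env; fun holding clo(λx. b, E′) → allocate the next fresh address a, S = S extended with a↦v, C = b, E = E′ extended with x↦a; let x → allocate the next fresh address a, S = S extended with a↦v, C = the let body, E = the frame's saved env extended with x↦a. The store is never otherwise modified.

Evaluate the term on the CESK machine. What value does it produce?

Answer: -4

Execution trace:
t=0: [C=(-1 * ((λw. 4) 1)) | E=∅ | S=∅ | K=∅]
t=1: [C=-1 | E=∅ | S=∅ | K=[mulR]]
t=2: [C=((λw. 4) 1) | E=∅ | S=∅ | K=[mulL(-1)]]
t=3: [C=(λw. 4) | E=∅ | S=∅ | K=[arg :: mulL(-1)]]
t=4: [C=1 | E=∅ | S=∅ | K=[fun :: mulL(-1)]]
t=5: [C=4 | E={w↦0} | S={0↦1} | K=[mulL(-1)]]
→ final value -4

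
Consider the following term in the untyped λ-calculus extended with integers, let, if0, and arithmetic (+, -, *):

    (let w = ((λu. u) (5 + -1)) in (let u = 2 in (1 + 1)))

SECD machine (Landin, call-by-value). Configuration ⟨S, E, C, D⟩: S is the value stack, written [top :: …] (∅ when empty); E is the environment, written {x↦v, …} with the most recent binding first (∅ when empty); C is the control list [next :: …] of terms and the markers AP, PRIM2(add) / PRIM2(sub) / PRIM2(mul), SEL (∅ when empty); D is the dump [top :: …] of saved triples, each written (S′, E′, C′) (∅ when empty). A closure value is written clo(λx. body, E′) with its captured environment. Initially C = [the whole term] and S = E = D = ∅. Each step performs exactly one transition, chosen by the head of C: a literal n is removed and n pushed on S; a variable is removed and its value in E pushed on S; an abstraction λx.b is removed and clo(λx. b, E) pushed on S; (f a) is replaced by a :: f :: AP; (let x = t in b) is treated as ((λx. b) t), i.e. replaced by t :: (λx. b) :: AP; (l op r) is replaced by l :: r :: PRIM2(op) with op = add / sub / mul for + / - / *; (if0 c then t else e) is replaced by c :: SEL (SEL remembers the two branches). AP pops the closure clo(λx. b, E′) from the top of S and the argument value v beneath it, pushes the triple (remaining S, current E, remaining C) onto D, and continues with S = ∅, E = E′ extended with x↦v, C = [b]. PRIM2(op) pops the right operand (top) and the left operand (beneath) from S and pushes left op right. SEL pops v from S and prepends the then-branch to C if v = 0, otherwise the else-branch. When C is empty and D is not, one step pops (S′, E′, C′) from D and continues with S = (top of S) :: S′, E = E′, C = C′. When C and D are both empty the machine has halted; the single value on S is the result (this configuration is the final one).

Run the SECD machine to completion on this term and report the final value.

t=0: <S=∅, E=∅, C=[(let w = ((λu. u) (5 + -1)) in (let u = 2 in (1 + 1)))], D=∅>
t=1: <S=∅, E=∅, C=[((λu. u) (5 + -1)) :: (λw. (let u = 2 in (1 + 1))) :: AP], D=∅>
t=2: <S=∅, E=∅, C=[(5 + -1) :: (λu. u) :: AP :: (λw. (let u = 2 in (1 + 1))) :: AP], D=∅>
t=3: <S=∅, E=∅, C=[5 :: -1 :: PRIM2(add) :: (λu. u) :: AP :: (λw. (let u = 2 in (1 + 1))) :: AP], D=∅>
t=4: <S=[5], E=∅, C=[-1 :: PRIM2(add) :: (λu. u) :: AP :: (λw. (let u = 2 in (1 + 1))) :: AP], D=∅>
t=5: <S=[-1 :: 5], E=∅, C=[PRIM2(add) :: (λu. u) :: AP :: (λw. (let u = 2 in (1 + 1))) :: AP], D=∅>
t=6: <S=[4], E=∅, C=[(λu. u) :: AP :: (λw. (let u = 2 in (1 + 1))) :: AP], D=∅>
t=7: <S=[clo(λu. u, ∅) :: 4], E=∅, C=[AP :: (λw. (let u = 2 in (1 + 1))) :: AP], D=∅>
t=8: <S=∅, E={u↦4}, C=[u], D=[(∅, ∅, [(λw. (let u = 2 in (1 + 1))) :: AP])]>
t=9: <S=[4], E={u↦4}, C=∅, D=[(∅, ∅, [(λw. (let u = 2 in (1 + 1))) :: AP])]>
t=10: <S=[4], E=∅, C=[(λw. (let u = 2 in (1 + 1))) :: AP], D=∅>
t=11: <S=[clo(λw. (let u = 2 in (1 + 1)), ∅) :: 4], E=∅, C=[AP], D=∅>
t=12: <S=∅, E={w↦4}, C=[(let u = 2 in (1 + 1))], D=[(∅, ∅, ∅)]>
t=13: <S=∅, E={w↦4}, C=[2 :: (λu. (1 + 1)) :: AP], D=[(∅, ∅, ∅)]>
t=14: <S=[2], E={w↦4}, C=[(λu. (1 + 1)) :: AP], D=[(∅, ∅, ∅)]>
t=15: <S=[clo(λu. (1 + 1), {w↦4}) :: 2], E={w↦4}, C=[AP], D=[(∅, ∅, ∅)]>
t=16: <S=∅, E={u↦2, w↦4}, C=[(1 + 1)], D=[(∅, {w↦4}, ∅) :: (∅, ∅, ∅)]>
t=17: <S=∅, E={u↦2, w↦4}, C=[1 :: 1 :: PRIM2(add)], D=[(∅, {w↦4}, ∅) :: (∅, ∅, ∅)]>
t=18: <S=[1], E={u↦2, w↦4}, C=[1 :: PRIM2(add)], D=[(∅, {w↦4}, ∅) :: (∅, ∅, ∅)]>
t=19: <S=[1 :: 1], E={u↦2, w↦4}, C=[PRIM2(add)], D=[(∅, {w↦4}, ∅) :: (∅, ∅, ∅)]>
t=20: <S=[2], E={u↦2, w↦4}, C=∅, D=[(∅, {w↦4}, ∅) :: (∅, ∅, ∅)]>
t=21: <S=[2], E={w↦4}, C=∅, D=[(∅, ∅, ∅)]>
t=22: <S=[2], E=∅, C=∅, D=∅>
→ final value 2

Answer: 2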